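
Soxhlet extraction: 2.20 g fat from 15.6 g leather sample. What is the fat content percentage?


14.1%


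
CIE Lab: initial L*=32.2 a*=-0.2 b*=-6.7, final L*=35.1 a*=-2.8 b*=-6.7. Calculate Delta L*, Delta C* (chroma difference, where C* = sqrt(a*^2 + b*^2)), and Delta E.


Delta L* = 2.9
Delta C* = 0.56
Delta E = 3.89

Delta L* = 35.1 - 32.2 = 2.9
C1* = sqrt((-0.2)^2 + (-6.7)^2) = 6.703
C2* = sqrt((-2.8)^2 + (-6.7)^2) = 7.262
Delta C* = 7.262 - 6.703 = 0.56
Delta E = sqrt((2.9)^2 + (-2.6)^2 + (0.0)^2) = 3.89


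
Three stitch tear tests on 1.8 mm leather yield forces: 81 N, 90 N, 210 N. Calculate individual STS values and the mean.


STS1 = 45.0 N/mm
STS2 = 50.0 N/mm
STS3 = 116.7 N/mm
Mean = 70.6 N/mm

STS1 = 81 / 1.8 = 45.0 N/mm
STS2 = 90 / 1.8 = 50.0 N/mm
STS3 = 210 / 1.8 = 116.7 N/mm
Mean = (45.0 + 50.0 + 116.7) / 3 = 70.6 N/mm


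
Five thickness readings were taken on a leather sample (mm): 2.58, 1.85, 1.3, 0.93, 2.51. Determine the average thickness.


Sum = 2.58 + 1.85 + 1.3 + 0.93 + 2.51 = 9.17
Average = 9.17 / 5 = 1.83 mm


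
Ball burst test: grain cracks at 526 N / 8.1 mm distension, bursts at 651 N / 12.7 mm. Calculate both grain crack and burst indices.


Crack index = 526 / 8.1 = 64.9 N/mm
Burst index = 651 / 12.7 = 51.3 N/mm


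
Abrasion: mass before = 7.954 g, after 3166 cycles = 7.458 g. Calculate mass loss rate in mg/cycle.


Mass loss = 7.954 - 7.458 = 0.496 g
Rate = 0.496 / 3166 x 1000 = 0.157 mg/cycle


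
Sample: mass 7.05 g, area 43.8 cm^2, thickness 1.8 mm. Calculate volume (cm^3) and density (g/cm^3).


Thickness in cm = 1.8 / 10 = 0.18 cm
Volume = 43.8 x 0.18 = 7.884 cm^3
Density = 7.05 / 7.884 = 0.894 g/cm^3


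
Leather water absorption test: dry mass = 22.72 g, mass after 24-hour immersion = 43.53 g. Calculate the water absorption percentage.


Water absorbed = 43.53 - 22.72 = 20.81 g
WA% = 20.81 / 22.72 x 100 = 91.6%


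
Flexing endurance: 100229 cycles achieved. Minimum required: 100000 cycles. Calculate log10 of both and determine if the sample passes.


log10(100229) = 5.00
log10(100000) = 5.00
Passes: Yes


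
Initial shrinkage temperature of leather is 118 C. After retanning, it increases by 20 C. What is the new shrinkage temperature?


138 C

New Ts = 118 + 20 = 138 C


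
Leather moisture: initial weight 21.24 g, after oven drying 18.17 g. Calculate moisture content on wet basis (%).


14.5%


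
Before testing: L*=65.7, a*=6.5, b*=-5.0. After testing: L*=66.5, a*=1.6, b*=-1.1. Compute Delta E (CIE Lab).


dL = 66.5 - 65.7 = 0.8
da = 1.6 - 6.5 = -4.9
db = -1.1 - (-5.0) = 3.9
dE = sqrt((0.8)^2 + (-4.9)^2 + (3.9)^2) = 6.31


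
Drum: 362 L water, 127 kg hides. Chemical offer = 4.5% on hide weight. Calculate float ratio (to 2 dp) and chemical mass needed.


Float ratio = 2.85
Chemical needed = 5.715 kg

Float ratio = 362 / 127 = 2.85
Chemical = 127 x 4.5 / 100 = 5.715 kg


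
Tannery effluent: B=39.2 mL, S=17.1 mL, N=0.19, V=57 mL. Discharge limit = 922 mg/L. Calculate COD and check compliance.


COD = 589.3 mg/L
Compliant: Yes


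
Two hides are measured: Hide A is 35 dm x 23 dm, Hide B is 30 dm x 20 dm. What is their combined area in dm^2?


1405 dm^2

Hide A area = 35 x 23 = 805 dm^2
Hide B area = 30 x 20 = 600 dm^2
Total = 805 + 600 = 1405 dm^2


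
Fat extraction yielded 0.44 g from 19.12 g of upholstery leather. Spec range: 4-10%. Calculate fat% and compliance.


Fat content = 2.3%
Compliant: No

Fat% = 0.44 / 19.12 x 100 = 2.3%
Spec range: 4-10%
Compliant: No


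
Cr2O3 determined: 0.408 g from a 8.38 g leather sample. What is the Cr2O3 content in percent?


Cr2O3% = 0.408 / 8.38 x 100
Cr2O3% = 4.87%


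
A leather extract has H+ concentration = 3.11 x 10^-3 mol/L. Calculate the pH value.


pH = 2.51


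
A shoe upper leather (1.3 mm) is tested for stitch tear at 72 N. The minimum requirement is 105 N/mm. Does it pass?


STS = 72 / 1.3 = 55.4 N/mm
Minimum required: 105 N/mm
Passes: No


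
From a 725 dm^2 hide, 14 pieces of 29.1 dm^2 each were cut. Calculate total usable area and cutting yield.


Total usable = 14 x 29.1 = 407.4 dm^2
Yield = 407.4 / 725 x 100 = 56.2%


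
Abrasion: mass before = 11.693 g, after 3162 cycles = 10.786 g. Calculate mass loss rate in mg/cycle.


Mass loss = 11.693 - 10.786 = 0.907 g
Rate = 0.907 / 3162 x 1000 = 0.287 mg/cycle


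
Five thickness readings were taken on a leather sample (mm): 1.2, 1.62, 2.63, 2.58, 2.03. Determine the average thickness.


2.01 mm


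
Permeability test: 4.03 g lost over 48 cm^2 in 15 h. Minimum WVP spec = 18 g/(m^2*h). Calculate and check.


WVP = 4.03 / (48 x 15) x 10000 = 55.97 g/(m^2*h)
Minimum: 18 g/(m^2*h)
Meets spec: Yes


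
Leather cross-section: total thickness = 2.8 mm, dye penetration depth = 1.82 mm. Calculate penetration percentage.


65.0%

Penetration% = 1.82 / 2.8 x 100
Penetration = 65.0%


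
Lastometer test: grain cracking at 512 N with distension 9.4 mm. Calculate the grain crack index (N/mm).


54.5 N/mm

Grain crack index = force / distension
Index = 512 / 9.4 = 54.5 N/mm


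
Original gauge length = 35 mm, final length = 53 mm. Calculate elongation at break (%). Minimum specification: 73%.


Extension = 53 - 35 = 18 mm
Elongation = 18 / 35 x 100 = 51.4%
Minimum required: 73%
Meets specification: No


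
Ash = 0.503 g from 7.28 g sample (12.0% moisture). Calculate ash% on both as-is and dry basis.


As-is ash% = 0.503 / 7.28 x 100 = 6.91%
Dry mass = 7.28 x (100 - 12.0) / 100 = 6.4064 g
Dry-basis ash% = 0.503 / 6.4064 x 100 = 7.85%


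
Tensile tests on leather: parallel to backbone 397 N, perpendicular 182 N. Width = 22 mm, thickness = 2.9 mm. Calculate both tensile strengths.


Area = 22 x 2.9 = 63.8 mm^2
TS (parallel) = 397 / 63.8 = 6.22 N/mm^2
TS (perpendicular) = 182 / 63.8 = 2.85 N/mm^2


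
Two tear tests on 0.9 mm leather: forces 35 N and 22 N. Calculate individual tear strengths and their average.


Tear 1 = 38.9 N/mm
Tear 2 = 24.4 N/mm
Average = 31.7 N/mm


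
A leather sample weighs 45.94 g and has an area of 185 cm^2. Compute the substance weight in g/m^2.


2483.2 g/m^2


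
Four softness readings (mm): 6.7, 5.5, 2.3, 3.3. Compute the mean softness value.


4.45 mm


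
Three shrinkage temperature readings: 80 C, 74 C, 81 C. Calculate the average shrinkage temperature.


78.3 C


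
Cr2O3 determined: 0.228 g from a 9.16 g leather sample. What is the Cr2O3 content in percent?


2.49%

Cr2O3% = 0.228 / 9.16 x 100
Cr2O3% = 2.49%


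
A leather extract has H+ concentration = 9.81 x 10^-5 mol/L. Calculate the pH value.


pH = 4.01

pH = -log10[H+]
pH = -log10(9.81 x 10^-5) = 4.01


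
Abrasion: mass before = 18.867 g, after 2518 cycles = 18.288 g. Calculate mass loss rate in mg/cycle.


Mass loss = 18.867 - 18.288 = 0.579 g
Rate = 0.579 / 2518 x 1000 = 0.230 mg/cycle


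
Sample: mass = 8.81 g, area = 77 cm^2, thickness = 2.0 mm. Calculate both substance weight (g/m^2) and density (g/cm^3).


Substance weight = 1144.2 g/m^2
Density = 0.572 g/cm^3

SW = 8.81 / 77 x 10000 = 1144.2 g/m^2
Volume = 77 x 2.0 / 10 = 15.40 cm^3
Density = 8.81 / 15.40 = 0.572 g/cm^3


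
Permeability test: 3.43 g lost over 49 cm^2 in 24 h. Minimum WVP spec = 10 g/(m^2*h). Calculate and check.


WVP = 3.43 / (49 x 24) x 10000 = 29.17 g/(m^2*h)
Minimum: 10 g/(m^2*h)
Meets spec: Yes


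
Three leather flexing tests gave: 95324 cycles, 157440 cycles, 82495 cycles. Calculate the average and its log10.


Average = (95324 + 157440 + 82495) / 3 = 111753 cycles
log10(111753) = 5.05


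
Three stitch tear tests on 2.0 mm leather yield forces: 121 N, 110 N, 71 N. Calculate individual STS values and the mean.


STS1 = 60.5 N/mm
STS2 = 55.0 N/mm
STS3 = 35.5 N/mm
Mean = 50.3 N/mm

STS1 = 121 / 2.0 = 60.5 N/mm
STS2 = 110 / 2.0 = 55.0 N/mm
STS3 = 71 / 2.0 = 35.5 N/mm
Mean = (60.5 + 55.0 + 35.5) / 3 = 50.3 N/mm


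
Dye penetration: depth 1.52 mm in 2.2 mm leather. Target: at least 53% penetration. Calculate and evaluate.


Penetration = 69.1%
Meets target: Yes


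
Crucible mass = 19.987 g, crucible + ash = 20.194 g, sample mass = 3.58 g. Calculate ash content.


Ash mass = 0.207 g
Ash content = 5.78%

Ash mass = 20.194 - 19.987 = 0.207 g
Ash% = 0.207 / 3.58 x 100 = 5.78%


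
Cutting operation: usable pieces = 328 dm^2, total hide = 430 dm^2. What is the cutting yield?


76.3%


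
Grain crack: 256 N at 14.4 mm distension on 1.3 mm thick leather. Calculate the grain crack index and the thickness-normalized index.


Crack index = 17.8 N/mm
Normalized index = 13.7 N/mm per mm

Crack index = 256 / 14.4 = 17.8 N/mm
Normalized = 17.8 / 1.3 = 13.7 N/mm per mm


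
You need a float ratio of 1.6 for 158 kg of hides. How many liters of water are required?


Water = hide weight x target ratio
Water = 158 x 1.6 = 252.8 L


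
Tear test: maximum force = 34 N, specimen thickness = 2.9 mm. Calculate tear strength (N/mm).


Tear strength = force / thickness
Tear = 34 / 2.9 = 11.7 N/mm


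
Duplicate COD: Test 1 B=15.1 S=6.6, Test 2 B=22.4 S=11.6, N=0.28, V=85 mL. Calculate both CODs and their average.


COD1 = 224.0 mg/L
COD2 = 284.6 mg/L
Average = 254.3 mg/L

COD1 = (15.1 - 6.6) x 0.28 x 8000 / 85 = 224.0 mg/L
COD2 = (22.4 - 11.6) x 0.28 x 8000 / 85 = 284.6 mg/L
Average = (224.0 + 284.6) / 2 = 254.3 mg/L


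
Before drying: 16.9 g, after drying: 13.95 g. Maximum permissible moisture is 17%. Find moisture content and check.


MC = (16.9 - 13.95) / 16.9 x 100 = 17.5%
Maximum: 17%
Acceptable: No


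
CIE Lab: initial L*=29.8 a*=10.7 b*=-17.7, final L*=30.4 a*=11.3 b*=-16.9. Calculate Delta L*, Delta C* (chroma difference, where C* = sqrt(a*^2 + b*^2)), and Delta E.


Delta L* = 0.6
Delta C* = -0.35
Delta E = 1.17

Delta L* = 30.4 - 29.8 = 0.6
C1* = sqrt((10.7)^2 + (-17.7)^2) = 20.683
C2* = sqrt((11.3)^2 + (-16.9)^2) = 20.330
Delta C* = 20.330 - 20.683 = -0.35
Delta E = sqrt((0.6)^2 + (0.6)^2 + (0.8)^2) = 1.17


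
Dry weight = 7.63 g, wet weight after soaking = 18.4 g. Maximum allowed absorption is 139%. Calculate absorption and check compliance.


Absorption = 141.2%
Compliant: No


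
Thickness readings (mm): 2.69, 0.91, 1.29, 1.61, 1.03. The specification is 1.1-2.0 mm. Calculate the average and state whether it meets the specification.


Average = 1.51 mm
Within specification: Yes


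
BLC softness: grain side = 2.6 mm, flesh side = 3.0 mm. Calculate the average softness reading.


Average = (2.6 + 3.0) / 2
Average = 2.80 mm


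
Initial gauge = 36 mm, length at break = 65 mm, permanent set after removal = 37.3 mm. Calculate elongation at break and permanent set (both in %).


Elongation at break = (65 - 36) / 36 x 100 = 80.6%
Permanent set = (37.3 - 36) / 36 x 100 = 3.6%


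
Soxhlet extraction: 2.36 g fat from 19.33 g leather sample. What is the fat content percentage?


12.2%

Fat content = 2.36 / 19.33 x 100
Fat = 12.2%


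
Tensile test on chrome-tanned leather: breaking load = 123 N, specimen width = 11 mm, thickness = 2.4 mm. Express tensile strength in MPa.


4.66 MPa

Cross-section = 11 x 2.4 = 26.4 mm^2
TS = 123 / 26.4 = 4.66 MPa
(1 N/mm^2 = 1 MPa)


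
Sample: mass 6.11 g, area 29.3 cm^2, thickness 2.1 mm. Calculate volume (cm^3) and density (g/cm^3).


Volume = 6.153 cm^3
Density = 0.993 g/cm^3


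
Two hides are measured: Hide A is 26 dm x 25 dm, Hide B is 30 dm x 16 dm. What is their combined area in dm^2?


Hide A area = 26 x 25 = 650 dm^2
Hide B area = 30 x 16 = 480 dm^2
Total = 650 + 480 = 1130 dm^2


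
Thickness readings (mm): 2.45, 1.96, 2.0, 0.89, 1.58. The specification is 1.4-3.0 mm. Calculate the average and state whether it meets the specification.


Average = 1.78 mm
Within specification: Yes

Sum = 8.88
Average = 8.88 / 5 = 1.78 mm
Specification range: 1.4 to 3.0 mm
Within spec: Yes


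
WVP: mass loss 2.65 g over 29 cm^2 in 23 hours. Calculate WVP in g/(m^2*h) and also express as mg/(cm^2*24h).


WVP = 2.65 / (29 x 23) x 10000 = 39.73 g/(m^2*h)
Mass loss in mg = 2.65 x 1000 = 2650 mg
Per cm^2 per 24h in mg: 2650 x 24 / (29 x 23) = 63600 / 667 = 95.35 mg/(cm^2*24h)


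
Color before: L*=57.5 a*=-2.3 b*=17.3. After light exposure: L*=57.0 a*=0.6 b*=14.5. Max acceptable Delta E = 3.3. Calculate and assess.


Delta E = 4.06
Passes: No

dL = -0.5, da = 2.9, db = -2.8
dE = sqrt((-0.5)^2 + (2.9)^2 + (-2.8)^2) = 4.06
Max = 3.3
Passes: No


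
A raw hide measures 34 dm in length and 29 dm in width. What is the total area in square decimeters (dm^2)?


986 dm^2


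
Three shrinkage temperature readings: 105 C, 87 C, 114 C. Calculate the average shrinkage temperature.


Average = (105 + 87 + 114) / 3
Average = 306 / 3 = 102.0 C


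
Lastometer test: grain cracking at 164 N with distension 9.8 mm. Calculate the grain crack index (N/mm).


Grain crack index = force / distension
Index = 164 / 9.8 = 16.7 N/mm


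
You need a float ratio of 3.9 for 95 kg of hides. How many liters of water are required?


Water = hide weight x target ratio
Water = 95 x 3.9 = 370.5 L


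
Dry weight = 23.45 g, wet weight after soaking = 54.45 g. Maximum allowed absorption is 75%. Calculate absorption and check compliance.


WA = (54.45 - 23.45) / 23.45 x 100 = 132.2%
Maximum allowed: 75%
Compliant: No


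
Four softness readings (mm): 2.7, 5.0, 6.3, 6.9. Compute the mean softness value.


Sum = 2.7 + 5.0 + 6.3 + 6.9
Mean = 20.9 / 4 = 5.23 mm


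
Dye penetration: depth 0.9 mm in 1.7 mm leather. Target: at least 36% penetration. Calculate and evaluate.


Penetration = 52.9%
Meets target: Yes


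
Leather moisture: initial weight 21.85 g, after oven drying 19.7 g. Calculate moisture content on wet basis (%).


Moisture = 21.85 - 19.7 = 2.15 g
MC = 2.15 / 21.85 x 100 = 9.8%


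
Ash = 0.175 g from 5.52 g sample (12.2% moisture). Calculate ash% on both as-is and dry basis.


As-is ash = 3.17%
Dry-basis ash = 3.61%

As-is ash% = 0.175 / 5.52 x 100 = 3.17%
Dry mass = 5.52 x (100 - 12.2) / 100 = 4.84656 g
Dry-basis ash% = 0.175 / 4.84656 x 100 = 3.61%


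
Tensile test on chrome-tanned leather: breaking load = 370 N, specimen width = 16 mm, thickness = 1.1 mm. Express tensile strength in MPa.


Cross-section = 16 x 1.1 = 17.6 mm^2
TS = 370 / 17.6 = 21.02 MPa
(1 N/mm^2 = 1 MPa)


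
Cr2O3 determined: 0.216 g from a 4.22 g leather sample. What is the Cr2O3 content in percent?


Cr2O3% = 0.216 / 4.22 x 100
Cr2O3% = 5.12%


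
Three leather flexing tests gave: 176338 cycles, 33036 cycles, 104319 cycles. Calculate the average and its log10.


Average = 104564 cycles
log10 = 5.02

Average = (176338 + 33036 + 104319) / 3 = 104564 cycles
log10(104564) = 5.02


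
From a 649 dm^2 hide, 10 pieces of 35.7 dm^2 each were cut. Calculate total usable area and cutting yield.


Usable area = 357.0 dm^2
Yield = 55.0%

Total usable = 10 x 35.7 = 357.0 dm^2
Yield = 357.0 / 649 x 100 = 55.0%


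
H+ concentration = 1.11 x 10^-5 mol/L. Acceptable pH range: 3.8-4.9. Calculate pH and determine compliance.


pH = 4.95
Compliant: No


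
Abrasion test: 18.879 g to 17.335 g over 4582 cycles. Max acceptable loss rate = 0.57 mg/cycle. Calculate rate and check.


Loss = 18.879 - 17.335 = 1.544 g
Rate = 1.544 g / 4582 cycles x 1000 = 0.337 mg/cycle
Max = 0.57 mg/cycle
Passes: Yes


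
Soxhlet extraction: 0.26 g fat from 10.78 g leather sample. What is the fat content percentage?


2.4%


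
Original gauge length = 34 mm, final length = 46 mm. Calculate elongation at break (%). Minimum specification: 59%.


Extension = 46 - 34 = 12 mm
Elongation = 12 / 34 x 100 = 35.3%
Minimum required: 59%
Meets specification: No


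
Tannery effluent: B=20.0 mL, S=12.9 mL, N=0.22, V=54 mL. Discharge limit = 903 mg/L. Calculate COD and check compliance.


COD = (20.0 - 12.9) x 0.22 x 8000 / 54 = 231.4 mg/L
Limit: 903 mg/L
Compliant: Yes


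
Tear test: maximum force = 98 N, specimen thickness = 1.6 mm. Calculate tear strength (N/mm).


Tear strength = force / thickness
Tear = 98 / 1.6 = 61.3 N/mm


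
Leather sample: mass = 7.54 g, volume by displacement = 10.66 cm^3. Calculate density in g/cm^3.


Density = mass / volume
Density = 7.54 / 10.66 = 0.707 g/cm^3


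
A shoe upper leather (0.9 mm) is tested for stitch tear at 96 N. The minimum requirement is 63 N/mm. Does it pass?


STS = 96 / 0.9 = 106.7 N/mm
Minimum required: 63 N/mm
Passes: Yes


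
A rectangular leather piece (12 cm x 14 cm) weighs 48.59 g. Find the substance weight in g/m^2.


2892.3 g/m^2

Area = 12 x 14 = 168 cm^2
SW = 48.59 / 168 x 10000 = 2892.3 g/m^2


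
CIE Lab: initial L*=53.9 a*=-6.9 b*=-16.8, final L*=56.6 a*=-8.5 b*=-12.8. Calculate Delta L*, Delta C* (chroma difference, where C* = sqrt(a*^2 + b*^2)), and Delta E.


Delta L* = 2.7
Delta C* = -2.80
Delta E = 5.08

Delta L* = 56.6 - 53.9 = 2.7
C1* = sqrt((-6.9)^2 + (-16.8)^2) = 18.162
C2* = sqrt((-8.5)^2 + (-12.8)^2) = 15.365
Delta C* = 15.365 - 18.162 = -2.80
Delta E = sqrt((2.7)^2 + (-1.6)^2 + (4.0)^2) = 5.08


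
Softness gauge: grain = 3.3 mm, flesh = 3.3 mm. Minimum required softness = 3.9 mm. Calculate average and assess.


Average softness = 3.30 mm
Meets requirement: No

Average = (3.3 + 3.3) / 2 = 3.30 mm
Minimum = 3.9 mm
Meets requirement: No


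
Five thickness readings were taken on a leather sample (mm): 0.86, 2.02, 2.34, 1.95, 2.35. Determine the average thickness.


1.90 mm

Sum = 0.86 + 2.02 + 2.34 + 1.95 + 2.35 = 9.52
Average = 9.52 / 5 = 1.90 mm


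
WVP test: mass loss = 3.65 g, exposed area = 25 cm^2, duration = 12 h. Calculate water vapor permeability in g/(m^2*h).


WVP = mass_loss / (area x time) x 10000
WVP = 3.65 / (25 x 12) x 10000
WVP = 3.65 / 300 x 10000 = 121.67 g/(m^2*h)


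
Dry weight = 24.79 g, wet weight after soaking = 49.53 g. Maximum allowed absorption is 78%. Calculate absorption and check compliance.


WA = (49.53 - 24.79) / 24.79 x 100 = 99.8%
Maximum allowed: 78%
Compliant: No


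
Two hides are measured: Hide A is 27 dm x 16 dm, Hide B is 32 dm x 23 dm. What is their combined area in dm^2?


1168 dm^2

Hide A area = 27 x 16 = 432 dm^2
Hide B area = 32 x 23 = 736 dm^2
Total = 432 + 736 = 1168 dm^2


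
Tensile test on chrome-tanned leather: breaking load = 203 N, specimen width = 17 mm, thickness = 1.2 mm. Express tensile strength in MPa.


Cross-section = 17 x 1.2 = 20.4 mm^2
TS = 203 / 20.4 = 9.95 MPa
(1 N/mm^2 = 1 MPa)


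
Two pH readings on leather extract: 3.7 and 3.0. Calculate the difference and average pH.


Difference = |3.7 - 3.0| = 0.7
Average = (3.7 + 3.0) / 2 = 3.35


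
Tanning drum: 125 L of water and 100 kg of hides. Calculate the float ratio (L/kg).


Float ratio = water / hide weight
Ratio = 125 / 100 = 1.3


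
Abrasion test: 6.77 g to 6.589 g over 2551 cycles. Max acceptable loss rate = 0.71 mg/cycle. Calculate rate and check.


Loss = 6.77 - 6.589 = 0.181 g
Rate = 0.181 g / 2551 cycles x 1000 = 0.071 mg/cycle
Max = 0.71 mg/cycle
Passes: Yes


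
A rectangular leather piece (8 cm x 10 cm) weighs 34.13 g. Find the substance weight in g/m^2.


4266.3 g/m^2

Area = 8 x 10 = 80 cm^2
SW = 34.13 / 80 x 10000 = 4266.3 g/m^2


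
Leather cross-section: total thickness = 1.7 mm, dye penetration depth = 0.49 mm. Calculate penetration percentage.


Penetration% = 0.49 / 1.7 x 100
Penetration = 28.8%


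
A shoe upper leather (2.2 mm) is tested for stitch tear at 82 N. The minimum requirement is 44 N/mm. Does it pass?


STS = 37.3 N/mm
Passes: No

STS = 82 / 2.2 = 37.3 N/mm
Minimum required: 44 N/mm
Passes: No


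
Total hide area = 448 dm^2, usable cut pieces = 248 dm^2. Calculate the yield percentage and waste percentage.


Yield = 248 / 448 x 100 = 55.4%
Waste = 448 - 248 = 200 dm^2
Waste% = 100 - 55.4 = 44.6%


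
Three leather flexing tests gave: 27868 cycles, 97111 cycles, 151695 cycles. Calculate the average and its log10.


Average = 92225 cycles
log10 = 4.96


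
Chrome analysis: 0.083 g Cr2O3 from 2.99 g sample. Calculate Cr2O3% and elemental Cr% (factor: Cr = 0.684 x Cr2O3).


Cr2O3 = 2.78%
Cr = 1.90%

Cr2O3% = 0.083 / 2.99 x 100 = 2.78%
Cr% = 2.78 x 0.684 = 1.90%


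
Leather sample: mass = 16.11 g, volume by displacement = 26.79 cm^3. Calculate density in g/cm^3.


0.601 g/cm^3


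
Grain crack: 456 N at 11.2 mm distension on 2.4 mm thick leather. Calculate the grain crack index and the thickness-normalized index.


Crack index = 40.7 N/mm
Normalized index = 17.0 N/mm per mm


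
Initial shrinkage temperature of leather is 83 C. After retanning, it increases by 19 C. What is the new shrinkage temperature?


102 C

New Ts = 83 + 19 = 102 C


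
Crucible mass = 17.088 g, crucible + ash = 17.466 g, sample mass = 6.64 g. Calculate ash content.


Ash mass = 17.466 - 17.088 = 0.378 g
Ash% = 0.378 / 6.64 x 100 = 5.69%


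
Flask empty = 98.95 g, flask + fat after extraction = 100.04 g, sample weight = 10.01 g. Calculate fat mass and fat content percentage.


Fat mass = 100.04 - 98.95 = 1.09 g
Fat% = 1.09 / 10.01 x 100 = 10.9%


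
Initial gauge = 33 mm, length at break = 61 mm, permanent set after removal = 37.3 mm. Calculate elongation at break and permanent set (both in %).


Elongation at break = 84.8%
Permanent set = 13.0%

Elongation at break = (61 - 33) / 33 x 100 = 84.8%
Permanent set = (37.3 - 33) / 33 x 100 = 13.0%


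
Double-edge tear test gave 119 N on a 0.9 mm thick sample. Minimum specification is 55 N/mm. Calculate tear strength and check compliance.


Tear strength = 132.2 N/mm
Compliant: Yes


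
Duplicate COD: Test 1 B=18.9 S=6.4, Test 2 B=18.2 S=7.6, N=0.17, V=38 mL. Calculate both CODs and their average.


COD1 = 447.4 mg/L
COD2 = 379.4 mg/L
Average = 413.4 mg/L


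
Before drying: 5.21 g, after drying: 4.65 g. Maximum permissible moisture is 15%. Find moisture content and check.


Moisture content = 10.7%
Acceptable: Yes


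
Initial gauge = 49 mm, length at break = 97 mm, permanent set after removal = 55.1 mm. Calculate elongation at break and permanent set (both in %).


Elongation at break = (97 - 49) / 49 x 100 = 98.0%
Permanent set = (55.1 - 49) / 49 x 100 = 12.4%


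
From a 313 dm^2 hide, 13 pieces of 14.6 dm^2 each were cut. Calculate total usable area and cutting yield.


Total usable = 13 x 14.6 = 189.8 dm^2
Yield = 189.8 / 313 x 100 = 60.6%


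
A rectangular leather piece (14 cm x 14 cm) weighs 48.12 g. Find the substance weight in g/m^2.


Area = 14 x 14 = 196 cm^2
SW = 48.12 / 196 x 10000 = 2455.1 g/m^2


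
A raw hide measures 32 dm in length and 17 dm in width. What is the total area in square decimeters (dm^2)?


Area = length x width
Area = 32 x 17 = 544 dm^2


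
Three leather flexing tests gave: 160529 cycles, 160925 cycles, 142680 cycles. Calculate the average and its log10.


Average = 154711 cycles
log10 = 5.19

Average = (160529 + 160925 + 142680) / 3 = 154711 cycles
log10(154711) = 5.19


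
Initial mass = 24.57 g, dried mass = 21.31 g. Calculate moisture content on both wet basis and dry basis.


Wet basis = 13.3%
Dry basis = 15.3%


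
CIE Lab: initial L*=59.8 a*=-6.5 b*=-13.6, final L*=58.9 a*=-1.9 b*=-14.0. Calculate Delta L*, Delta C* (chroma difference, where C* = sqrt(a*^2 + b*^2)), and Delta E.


Delta L* = -0.9
Delta C* = -0.95
Delta E = 4.70

Delta L* = 58.9 - 59.8 = -0.9
C1* = sqrt((-6.5)^2 + (-13.6)^2) = 15.073
C2* = sqrt((-1.9)^2 + (-14.0)^2) = 14.128
Delta C* = 14.128 - 15.073 = -0.95
Delta E = sqrt((-0.9)^2 + (4.6)^2 + (-0.4)^2) = 4.70


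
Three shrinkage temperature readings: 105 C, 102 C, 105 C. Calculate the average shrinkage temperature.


Average = (105 + 102 + 105) / 3
Average = 312 / 3 = 104.0 C


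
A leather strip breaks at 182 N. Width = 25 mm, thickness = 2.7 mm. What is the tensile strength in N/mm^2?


Cross-sectional area = 25 x 2.7 = 67.5 mm^2
Tensile strength = 182 / 67.5 = 2.70 N/mm^2


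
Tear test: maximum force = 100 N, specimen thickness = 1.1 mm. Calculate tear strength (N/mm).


90.9 N/mm

Tear strength = force / thickness
Tear = 100 / 1.1 = 90.9 N/mm


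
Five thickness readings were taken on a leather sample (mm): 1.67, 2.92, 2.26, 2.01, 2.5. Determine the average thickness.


Sum = 1.67 + 2.92 + 2.26 + 2.01 + 2.5 = 11.36
Average = 11.36 / 5 = 2.27 mm


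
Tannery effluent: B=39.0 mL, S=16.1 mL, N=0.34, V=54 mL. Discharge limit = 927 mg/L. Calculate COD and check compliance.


COD = (39.0 - 16.1) x 0.34 x 8000 / 54 = 1153.5 mg/L
Limit: 927 mg/L
Compliant: No


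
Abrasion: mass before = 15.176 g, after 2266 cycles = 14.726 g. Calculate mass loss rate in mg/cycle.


Mass loss = 15.176 - 14.726 = 0.450 g
Rate = 0.450 / 2266 x 1000 = 0.199 mg/cycle


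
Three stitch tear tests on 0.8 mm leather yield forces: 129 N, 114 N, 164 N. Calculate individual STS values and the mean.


STS1 = 161.3 N/mm
STS2 = 142.5 N/mm
STS3 = 205.0 N/mm
Mean = 169.6 N/mm

STS1 = 129 / 0.8 = 161.3 N/mm
STS2 = 114 / 0.8 = 142.5 N/mm
STS3 = 164 / 0.8 = 205.0 N/mm
Mean = (161.3 + 142.5 + 205.0) / 3 = 169.6 N/mm


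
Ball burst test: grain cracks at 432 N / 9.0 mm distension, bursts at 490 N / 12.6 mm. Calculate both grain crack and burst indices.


Crack index = 432 / 9.0 = 48.0 N/mm
Burst index = 490 / 12.6 = 38.9 N/mm


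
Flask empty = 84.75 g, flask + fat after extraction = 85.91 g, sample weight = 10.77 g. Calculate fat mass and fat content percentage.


Fat mass = 1.16 g
Fat content = 10.8%

Fat mass = 85.91 - 84.75 = 1.16 g
Fat% = 1.16 / 10.77 x 100 = 10.8%


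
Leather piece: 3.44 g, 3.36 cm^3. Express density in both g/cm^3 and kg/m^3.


Density = 3.44 / 3.36 = 1.024 g/cm^3
Convert: 1.024 x 1000 = 1024 kg/m^3


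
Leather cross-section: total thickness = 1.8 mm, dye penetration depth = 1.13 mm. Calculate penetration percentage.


Penetration% = 1.13 / 1.8 x 100
Penetration = 62.8%


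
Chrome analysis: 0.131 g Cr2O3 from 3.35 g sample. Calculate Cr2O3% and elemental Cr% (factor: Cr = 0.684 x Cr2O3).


Cr2O3 = 3.91%
Cr = 2.67%


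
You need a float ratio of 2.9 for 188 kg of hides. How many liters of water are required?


545.2 L


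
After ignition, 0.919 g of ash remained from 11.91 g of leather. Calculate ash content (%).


7.72%

Ash% = 0.919 / 11.91 x 100
Ash% = 7.72%


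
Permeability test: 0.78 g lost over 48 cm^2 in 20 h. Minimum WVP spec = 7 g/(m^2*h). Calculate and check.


WVP = 0.78 / (48 x 20) x 10000 = 8.13 g/(m^2*h)
Minimum: 7 g/(m^2*h)
Meets spec: Yes


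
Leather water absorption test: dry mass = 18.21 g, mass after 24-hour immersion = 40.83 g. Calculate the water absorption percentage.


Water absorbed = 40.83 - 18.21 = 22.62 g
WA% = 22.62 / 18.21 x 100 = 124.2%


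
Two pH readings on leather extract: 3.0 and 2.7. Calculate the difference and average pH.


Difference = 0.3
Average pH = 2.85

Difference = |3.0 - 2.7| = 0.3
Average = (3.0 + 2.7) / 2 = 2.85


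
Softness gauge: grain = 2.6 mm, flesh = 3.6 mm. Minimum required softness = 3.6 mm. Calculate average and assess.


Average softness = 3.10 mm
Meets requirement: No


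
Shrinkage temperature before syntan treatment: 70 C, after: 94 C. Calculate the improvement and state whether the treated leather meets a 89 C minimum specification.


Improvement = 94 - 70 = 24 C
Spec check: 94 C >= 89 C? Yes


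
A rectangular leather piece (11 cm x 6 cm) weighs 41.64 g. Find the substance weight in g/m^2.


6309.1 g/m^2


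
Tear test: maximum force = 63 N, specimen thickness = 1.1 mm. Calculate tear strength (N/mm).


Tear strength = force / thickness
Tear = 63 / 1.1 = 57.3 N/mm


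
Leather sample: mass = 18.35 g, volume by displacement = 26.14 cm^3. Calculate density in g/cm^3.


0.702 g/cm^3


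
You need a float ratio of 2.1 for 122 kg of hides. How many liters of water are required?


Water = hide weight x target ratio
Water = 122 x 2.1 = 256.2 L


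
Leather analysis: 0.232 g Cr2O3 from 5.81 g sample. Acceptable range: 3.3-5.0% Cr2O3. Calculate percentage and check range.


Cr2O3% = 0.232 / 5.81 x 100 = 3.99%
Acceptable range: 3.3 to 5.0%
Within range: Yes


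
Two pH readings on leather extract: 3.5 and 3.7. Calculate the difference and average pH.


Difference = 0.2
Average pH = 3.60

Difference = |3.5 - 3.7| = 0.2
Average = (3.5 + 3.7) / 2 = 3.60


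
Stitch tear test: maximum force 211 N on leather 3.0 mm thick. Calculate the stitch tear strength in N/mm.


Stitch tear strength = force / thickness
STS = 211 / 3.0 = 70.3 N/mm


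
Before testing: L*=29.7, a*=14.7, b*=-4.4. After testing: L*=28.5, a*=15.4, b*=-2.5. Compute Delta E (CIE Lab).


dL = 28.5 - 29.7 = -1.2
da = 15.4 - 14.7 = 0.7
db = -2.5 - (-4.4) = 1.9
dE = sqrt((-1.2)^2 + (0.7)^2 + (1.9)^2) = 2.35


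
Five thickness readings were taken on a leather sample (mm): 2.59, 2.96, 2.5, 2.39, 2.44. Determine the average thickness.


Sum = 2.59 + 2.96 + 2.5 + 2.39 + 2.44 = 12.88
Average = 12.88 / 5 = 2.58 mm


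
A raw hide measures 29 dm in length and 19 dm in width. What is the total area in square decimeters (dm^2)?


Area = length x width
Area = 29 x 19 = 551 dm^2


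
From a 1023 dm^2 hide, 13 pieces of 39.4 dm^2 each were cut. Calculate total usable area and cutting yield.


Total usable = 13 x 39.4 = 512.2 dm^2
Yield = 512.2 / 1023 x 100 = 50.1%


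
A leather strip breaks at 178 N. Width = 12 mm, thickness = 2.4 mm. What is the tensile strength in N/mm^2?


Cross-sectional area = 12 x 2.4 = 28.8 mm^2
Tensile strength = 178 / 28.8 = 6.18 N/mm^2


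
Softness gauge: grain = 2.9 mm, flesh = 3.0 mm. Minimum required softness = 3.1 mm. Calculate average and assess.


Average softness = 2.95 mm
Meets requirement: No


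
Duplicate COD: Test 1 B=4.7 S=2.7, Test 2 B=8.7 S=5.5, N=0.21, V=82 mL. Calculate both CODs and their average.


COD1 = 41.0 mg/L
COD2 = 65.6 mg/L
Average = 53.3 mg/L

COD1 = (4.7 - 2.7) x 0.21 x 8000 / 82 = 41.0 mg/L
COD2 = (8.7 - 5.5) x 0.21 x 8000 / 82 = 65.6 mg/L
Average = (41.0 + 65.6) / 2 = 53.3 mg/L


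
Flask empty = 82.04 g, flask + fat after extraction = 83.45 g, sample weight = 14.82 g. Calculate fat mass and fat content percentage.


Fat mass = 1.41 g
Fat content = 9.5%

Fat mass = 83.45 - 82.04 = 1.41 g
Fat% = 1.41 / 14.82 x 100 = 9.5%


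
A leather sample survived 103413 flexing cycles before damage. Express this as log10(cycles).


log10(103413) = 5.01


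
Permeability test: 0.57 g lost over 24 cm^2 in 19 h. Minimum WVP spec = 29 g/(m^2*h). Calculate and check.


WVP = 12.50 g/(m^2*h)
Meets specification: No


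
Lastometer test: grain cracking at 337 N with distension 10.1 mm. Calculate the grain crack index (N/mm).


Grain crack index = force / distension
Index = 337 / 10.1 = 33.4 N/mm


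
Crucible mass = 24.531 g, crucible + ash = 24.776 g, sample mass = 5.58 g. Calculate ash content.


Ash mass = 24.776 - 24.531 = 0.245 g
Ash% = 0.245 / 5.58 x 100 = 4.39%


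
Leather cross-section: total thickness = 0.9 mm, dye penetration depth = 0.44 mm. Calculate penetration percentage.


Penetration% = 0.44 / 0.9 x 100
Penetration = 48.9%


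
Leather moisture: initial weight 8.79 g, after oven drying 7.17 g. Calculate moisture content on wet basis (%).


18.4%

Moisture = 8.79 - 7.17 = 1.62 g
MC = 1.62 / 8.79 x 100 = 18.4%


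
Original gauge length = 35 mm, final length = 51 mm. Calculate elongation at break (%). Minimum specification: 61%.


Extension = 51 - 35 = 16 mm
Elongation = 16 / 35 x 100 = 45.7%
Minimum required: 61%
Meets specification: No


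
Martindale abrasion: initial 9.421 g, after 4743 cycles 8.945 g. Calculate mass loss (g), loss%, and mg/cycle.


Loss = 9.421 - 8.945 = 0.476 g
Loss% = 0.476 / 9.421 x 100 = 5.05%
Rate = 0.476 / 4743 x 1000 = 0.100 mg/cycle


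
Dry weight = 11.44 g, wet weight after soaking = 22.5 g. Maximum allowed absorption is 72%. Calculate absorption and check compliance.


WA = (22.5 - 11.44) / 11.44 x 100 = 96.7%
Maximum allowed: 72%
Compliant: No


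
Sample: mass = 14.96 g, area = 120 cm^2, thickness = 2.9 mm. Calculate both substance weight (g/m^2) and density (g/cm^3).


Substance weight = 1246.7 g/m^2
Density = 0.430 g/cm^3

SW = 14.96 / 120 x 10000 = 1246.7 g/m^2
Volume = 120 x 2.9 / 10 = 34.80 cm^3
Density = 14.96 / 34.80 = 0.430 g/cm^3


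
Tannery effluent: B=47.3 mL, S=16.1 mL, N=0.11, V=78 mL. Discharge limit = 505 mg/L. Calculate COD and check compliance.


COD = 352.0 mg/L
Compliant: Yes


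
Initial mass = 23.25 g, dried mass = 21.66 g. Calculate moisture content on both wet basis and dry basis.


Wet basis = 6.8%
Dry basis = 7.3%


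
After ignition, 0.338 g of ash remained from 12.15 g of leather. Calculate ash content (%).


Ash% = 0.338 / 12.15 x 100
Ash% = 2.78%


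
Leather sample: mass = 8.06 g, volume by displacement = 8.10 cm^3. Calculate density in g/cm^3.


0.995 g/cm^3


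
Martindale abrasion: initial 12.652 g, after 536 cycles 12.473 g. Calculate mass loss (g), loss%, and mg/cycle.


Mass loss = 0.179 g
Loss = 1.41%
Rate = 0.334 mg/cycle


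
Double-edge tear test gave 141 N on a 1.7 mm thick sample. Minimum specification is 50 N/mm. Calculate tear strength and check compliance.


Tear strength = 82.9 N/mm
Compliant: Yes


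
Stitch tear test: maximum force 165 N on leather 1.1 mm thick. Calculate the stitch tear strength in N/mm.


Stitch tear strength = force / thickness
STS = 165 / 1.1 = 150.0 N/mm


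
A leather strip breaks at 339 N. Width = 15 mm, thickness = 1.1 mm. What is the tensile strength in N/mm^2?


Cross-sectional area = 15 x 1.1 = 16.5 mm^2
Tensile strength = 339 / 16.5 = 20.55 N/mm^2


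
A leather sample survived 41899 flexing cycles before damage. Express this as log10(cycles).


log10(41899) = 4.62


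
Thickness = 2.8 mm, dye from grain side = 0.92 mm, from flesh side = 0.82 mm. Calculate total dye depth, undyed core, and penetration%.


Total dyed = 0.92 + 0.82 = 1.74 mm
Undyed core = 2.8 - 1.74 = 1.06 mm
Penetration = 1.74 / 2.8 x 100 = 62.1%


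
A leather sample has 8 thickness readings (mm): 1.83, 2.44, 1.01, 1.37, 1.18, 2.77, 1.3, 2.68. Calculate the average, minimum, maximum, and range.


Sum = 14.58
Average = 14.58 / 8 = 1.82 mm
Minimum = 1.01 mm
Maximum = 2.77 mm
Range = 2.77 - 1.01 = 1.76 mm


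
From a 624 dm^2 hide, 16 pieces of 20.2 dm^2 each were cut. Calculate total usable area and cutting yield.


Usable area = 323.2 dm^2
Yield = 51.8%

Total usable = 16 x 20.2 = 323.2 dm^2
Yield = 323.2 / 624 x 100 = 51.8%


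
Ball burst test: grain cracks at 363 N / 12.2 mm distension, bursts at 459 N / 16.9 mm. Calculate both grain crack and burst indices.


Crack index = 29.8 N/mm
Burst index = 27.2 N/mm


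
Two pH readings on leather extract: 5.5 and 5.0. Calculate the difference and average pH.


Difference = 0.5
Average pH = 5.25

Difference = |5.5 - 5.0| = 0.5
Average = (5.5 + 5.0) / 2 = 5.25


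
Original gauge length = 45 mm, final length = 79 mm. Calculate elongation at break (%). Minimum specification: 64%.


Extension = 79 - 45 = 34 mm
Elongation = 34 / 45 x 100 = 75.6%
Minimum required: 64%
Meets specification: Yes


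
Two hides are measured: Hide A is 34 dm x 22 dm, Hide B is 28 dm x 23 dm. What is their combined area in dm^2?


Hide A area = 34 x 22 = 748 dm^2
Hide B area = 28 x 23 = 644 dm^2
Total = 748 + 644 = 1392 dm^2


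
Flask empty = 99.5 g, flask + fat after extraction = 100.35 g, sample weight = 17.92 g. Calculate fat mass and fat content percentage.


Fat mass = 100.35 - 99.5 = 0.85 g
Fat% = 0.85 / 17.92 x 100 = 4.7%


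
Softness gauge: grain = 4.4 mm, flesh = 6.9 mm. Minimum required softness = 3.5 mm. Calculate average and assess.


Average softness = 5.65 mm
Meets requirement: Yes

Average = (4.4 + 6.9) / 2 = 5.65 mm
Minimum = 3.5 mm
Meets requirement: Yes


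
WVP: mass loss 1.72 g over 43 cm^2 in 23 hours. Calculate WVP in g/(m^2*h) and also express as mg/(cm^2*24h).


WVP = 17.39 g/(m^2*h)
Daily rate = 41.74 mg/(cm^2*24h)

WVP = 1.72 / (43 x 23) x 10000 = 17.39 g/(m^2*h)
Mass loss in mg = 1.72 x 1000 = 1720 mg
Per cm^2 per 24h in mg: 1720 x 24 / (43 x 23) = 41280 / 989 = 41.74 mg/(cm^2*24h)


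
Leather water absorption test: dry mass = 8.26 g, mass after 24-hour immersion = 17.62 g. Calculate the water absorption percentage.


Water absorbed = 17.62 - 8.26 = 9.36 g
WA% = 9.36 / 8.26 x 100 = 113.3%


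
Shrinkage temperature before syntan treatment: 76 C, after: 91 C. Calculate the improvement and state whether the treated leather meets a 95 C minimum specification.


Improvement = 91 - 76 = 15 C
Spec check: 91 C >= 95 C? No


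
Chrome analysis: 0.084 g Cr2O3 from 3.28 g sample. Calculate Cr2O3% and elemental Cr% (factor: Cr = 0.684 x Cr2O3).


Cr2O3% = 0.084 / 3.28 x 100 = 2.56%
Cr% = 2.56 x 0.684 = 1.75%


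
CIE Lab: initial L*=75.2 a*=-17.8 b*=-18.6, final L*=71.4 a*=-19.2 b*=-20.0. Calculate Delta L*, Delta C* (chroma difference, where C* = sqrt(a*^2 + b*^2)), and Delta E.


Delta L* = -3.8
Delta C* = 1.98
Delta E = 4.28

Delta L* = 71.4 - 75.2 = -3.8
C1* = sqrt((-17.8)^2 + (-18.6)^2) = 25.745
C2* = sqrt((-19.2)^2 + (-20.0)^2) = 27.724
Delta C* = 27.724 - 25.745 = 1.98
Delta E = sqrt((-3.8)^2 + (-1.4)^2 + (-1.4)^2) = 4.28


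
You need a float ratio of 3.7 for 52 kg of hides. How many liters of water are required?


Water = hide weight x target ratio
Water = 52 x 3.7 = 192.4 L


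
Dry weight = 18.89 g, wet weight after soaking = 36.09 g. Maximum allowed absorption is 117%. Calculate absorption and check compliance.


Absorption = 91.1%
Compliant: Yes


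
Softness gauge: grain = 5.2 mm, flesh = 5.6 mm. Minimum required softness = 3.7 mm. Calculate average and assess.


Average softness = 5.40 mm
Meets requirement: Yes


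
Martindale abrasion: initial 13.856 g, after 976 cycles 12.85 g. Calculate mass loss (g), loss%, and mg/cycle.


Mass loss = 1.006 g
Loss = 7.26%
Rate = 1.031 mg/cycle


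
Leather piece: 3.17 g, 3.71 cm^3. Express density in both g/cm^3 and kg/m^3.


0.854 g/cm^3
854 kg/m^3


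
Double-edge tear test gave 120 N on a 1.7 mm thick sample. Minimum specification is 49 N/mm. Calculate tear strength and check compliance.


Tear strength = 70.6 N/mm
Compliant: Yes

Tear strength = 120 / 1.7 = 70.6 N/mm
Required minimum = 49 N/mm
Compliant: Yes


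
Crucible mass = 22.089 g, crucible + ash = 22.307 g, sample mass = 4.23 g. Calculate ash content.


Ash mass = 22.307 - 22.089 = 0.218 g
Ash% = 0.218 / 4.23 x 100 = 5.15%


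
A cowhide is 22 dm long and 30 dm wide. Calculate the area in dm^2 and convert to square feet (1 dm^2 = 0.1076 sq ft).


Area = 22 x 30 = 660 dm^2
Conversion: 660 x 0.1076 = 71.02 sq ft


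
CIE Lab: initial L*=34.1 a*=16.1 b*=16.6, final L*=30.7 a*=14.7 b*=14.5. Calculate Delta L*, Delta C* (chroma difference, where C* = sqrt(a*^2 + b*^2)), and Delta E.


Delta L* = 30.7 - 34.1 = -3.4
C1* = sqrt((16.1)^2 + (16.6)^2) = 23.125
C2* = sqrt((14.7)^2 + (14.5)^2) = 20.648
Delta C* = 20.648 - 23.125 = -2.48
Delta E = sqrt((-3.4)^2 + (-1.4)^2 + (-2.1)^2) = 4.23


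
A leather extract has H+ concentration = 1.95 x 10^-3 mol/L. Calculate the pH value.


pH = 2.71

pH = -log10[H+]
pH = -log10(1.95 x 10^-3) = 2.71


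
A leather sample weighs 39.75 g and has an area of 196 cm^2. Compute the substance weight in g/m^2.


Substance weight = mass / area x 10000
SW = 39.75 / 196 x 10000
SW = 2028.1 g/m^2
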